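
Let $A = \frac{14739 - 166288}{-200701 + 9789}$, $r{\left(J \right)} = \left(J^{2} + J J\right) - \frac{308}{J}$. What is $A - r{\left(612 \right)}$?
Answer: $- \frac{21880475015947}{29209536} \approx -7.4909 \cdot 10^{5}$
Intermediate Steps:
$r{\left(J \right)} = - \frac{308}{J} + 2 J^{2}$ ($r{\left(J \right)} = \left(J^{2} + J^{2}\right) - \frac{308}{J} = 2 J^{2} - \frac{308}{J} = - \frac{308}{J} + 2 J^{2}$)
$A = \frac{151549}{190912}$ ($A = - \frac{151549}{-190912} = \left(-151549\right) \left(- \frac{1}{190912}\right) = \frac{151549}{190912} \approx 0.79382$)
$A - r{\left(612 \right)} = \frac{151549}{190912} - \frac{2 \left(-154 + 612^{3}\right)}{612} = \frac{151549}{190912} - 2 \cdot \frac{1}{612} \left(-154 + 229220928\right) = \frac{151549}{190912} - 2 \cdot \frac{1}{612} \cdot 229220774 = \frac{151549}{190912} - \frac{114610387}{153} = - \frac{21880475015947}{29209536}$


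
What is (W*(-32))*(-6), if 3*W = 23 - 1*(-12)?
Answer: 2240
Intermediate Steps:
W = 35/3 (W = (23 - 1*(-12))/3 = (23 + 12)/3 = (⅓)*35 = 35/3 ≈ 11.667)
(W*(-32))*(-6) = ((35/3)*(-32))*(-6) = -1120/3*(-6) = 2240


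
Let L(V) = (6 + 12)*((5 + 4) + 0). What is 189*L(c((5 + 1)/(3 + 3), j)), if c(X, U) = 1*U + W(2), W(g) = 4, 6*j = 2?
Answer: 30618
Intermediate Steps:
j = 1/3 (j = (1/6)*2 = 1/3 ≈ 0.33333)
c(X, U) = 4 + U (c(X, U) = 1*U + 4 = U + 4 = 4 + U)
L(V) = 162 (L(V) = 18*(9 + 0) = 18*9 = 162)
189*L(c((5 + 1)/(3 + 3), j)) = 189*162 = 30618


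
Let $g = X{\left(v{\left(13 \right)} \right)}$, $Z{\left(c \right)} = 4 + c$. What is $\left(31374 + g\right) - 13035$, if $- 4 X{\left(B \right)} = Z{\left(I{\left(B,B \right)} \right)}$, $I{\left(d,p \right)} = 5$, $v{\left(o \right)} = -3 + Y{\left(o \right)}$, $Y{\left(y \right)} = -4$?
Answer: $\frac{73347}{4} \approx 18337.0$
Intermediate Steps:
$v{\left(o \right)} = -7$ ($v{\left(o \right)} = -3 - 4 = -7$)
$X{\left(B \right)} = - \frac{9}{4}$ ($X{\left(B \right)} = - \frac{4 + 5}{4} = \left(- \frac{1}{4}\right) 9 = - \frac{9}{4}$)
$g = - \frac{9}{4} \approx -2.25$
$\left(31374 + g\right) - 13035 = \left(31374 - \frac{9}{4}\right) - 13035 = \frac{125487}{4} - 13035 = \frac{73347}{4}$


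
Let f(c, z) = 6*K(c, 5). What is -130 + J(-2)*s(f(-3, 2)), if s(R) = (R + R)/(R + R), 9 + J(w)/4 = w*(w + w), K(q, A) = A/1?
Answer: -134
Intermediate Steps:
K(q, A) = A (K(q, A) = A*1 = A)
f(c, z) = 30 (f(c, z) = 6*5 = 30)
J(w) = -36 + 8*w² (J(w) = -36 + 4*(w*(w + w)) = -36 + 4*(w*(2*w)) = -36 + 4*(2*w²) = -36 + 8*w²)
s(R) = 1 (s(R) = (2*R)/((2*R)) = (2*R)*(1/(2*R)) = 1)
-130 + J(-2)*s(f(-3, 2)) = -130 + (-36 + 8*(-2)²)*1 = -130 + (-36 + 8*4)*1 = -130 + (-36 + 32)*1 = -130 - 4*1 = -130 - 4 = -134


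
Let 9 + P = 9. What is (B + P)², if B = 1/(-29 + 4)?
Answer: 1/625 ≈ 0.0016000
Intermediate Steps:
P = 0 (P = -9 + 9 = 0)
B = -1/25 (B = 1/(-25) = -1/25 ≈ -0.040000)
(B + P)² = (-1/25 + 0)² = (-1/25)² = 1/625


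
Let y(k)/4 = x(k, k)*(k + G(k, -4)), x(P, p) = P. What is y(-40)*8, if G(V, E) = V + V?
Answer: 153600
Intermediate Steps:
G(V, E) = 2*V
y(k) = 12*k² (y(k) = 4*(k*(k + 2*k)) = 4*(k*(3*k)) = 4*(3*k²) = 12*k²)
y(-40)*8 = (12*(-40)²)*8 = (12*1600)*8 = 19200*8 = 153600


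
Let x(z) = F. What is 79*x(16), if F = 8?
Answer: 632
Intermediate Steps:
x(z) = 8
79*x(16) = 79*8 = 632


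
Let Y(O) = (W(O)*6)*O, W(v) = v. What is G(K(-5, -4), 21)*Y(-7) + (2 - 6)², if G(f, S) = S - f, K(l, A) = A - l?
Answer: 5896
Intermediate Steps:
Y(O) = 6*O² (Y(O) = (O*6)*O = (6*O)*O = 6*O²)
G(K(-5, -4), 21)*Y(-7) + (2 - 6)² = (21 - (-4 - 1*(-5)))*(6*(-7)²) + (2 - 6)² = (21 - (-4 + 5))*(6*49) + (-4)² = (21 - 1*1)*294 + 16 = (21 - 1)*294 + 16 = 20*294 + 16 = 5880 + 16 = 5896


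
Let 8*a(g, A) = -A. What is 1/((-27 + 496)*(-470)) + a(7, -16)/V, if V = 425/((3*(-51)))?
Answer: -793553/1102150 ≈ -0.72000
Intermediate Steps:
V = -25/9 (V = 425/(-153) = 425*(-1/153) = -25/9 ≈ -2.7778)
a(g, A) = -A/8 (a(g, A) = (-A)/8 = -A/8)
1/((-27 + 496)*(-470)) + a(7, -16)/V = 1/((-27 + 496)*(-470)) + (-⅛*(-16))/(-25/9) = -1/470/469 + 2*(-9/25) = (1/469)*(-1/470) - 18/25 = -1/220430 - 18/25 = -793553/1102150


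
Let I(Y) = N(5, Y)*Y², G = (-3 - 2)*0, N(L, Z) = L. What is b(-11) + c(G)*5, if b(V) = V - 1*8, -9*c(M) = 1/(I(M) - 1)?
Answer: -166/9 ≈ -18.444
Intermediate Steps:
G = 0 (G = -5*0 = 0)
I(Y) = 5*Y²
c(M) = -1/(9*(-1 + 5*M²)) (c(M) = -1/(9*(5*M² - 1)) = -1/(9*(-1 + 5*M²)))
b(V) = -8 + V (b(V) = V - 8 = -8 + V)
b(-11) + c(G)*5 = (-8 - 11) - 1/(-9 + 45*0²)*5 = -19 - 1/(-9 + 45*0)*5 = -19 - 1/(-9 + 0)*5 = -19 - 1/(-9)*5 = -19 - 1*(-⅑)*5 = -19 + (⅑)*5 = -19 + 5/9 = -166/9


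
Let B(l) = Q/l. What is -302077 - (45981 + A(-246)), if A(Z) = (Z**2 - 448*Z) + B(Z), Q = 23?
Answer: -127620349/246 ≈ -5.1878e+5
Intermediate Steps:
B(l) = 23/l
A(Z) = Z**2 - 448*Z + 23/Z (A(Z) = (Z**2 - 448*Z) + 23/Z = Z**2 - 448*Z + 23/Z)
-302077 - (45981 + A(-246)) = -302077 - (45981 + (23 + (-246)**2*(-448 - 246))/(-246)) = -302077 - (45981 - (23 + 60516*(-694))/246) = -302077 - (45981 - (23 - 41998104)/246) = -302077 - (45981 - 1/246*(-41998081)) = -302077 - (45981 + 41998081/246) = -302077 - 1*53309407/246 = -302077 - 53309407/246 = -127620349/246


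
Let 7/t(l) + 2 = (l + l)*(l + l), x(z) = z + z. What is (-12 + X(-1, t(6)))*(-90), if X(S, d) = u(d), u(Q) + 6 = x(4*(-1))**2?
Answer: -4140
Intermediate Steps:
x(z) = 2*z
u(Q) = 58 (u(Q) = -6 + (2*(4*(-1)))**2 = -6 + (2*(-4))**2 = -6 + (-8)**2 = -6 + 64 = 58)
t(l) = 7/(-2 + 4*l**2) (t(l) = 7/(-2 + (l + l)*(l + l)) = 7/(-2 + (2*l)*(2*l)) = 7/(-2 + 4*l**2))
X(S, d) = 58
(-12 + X(-1, t(6)))*(-90) = (-12 + 58)*(-90) = 46*(-90) = -4140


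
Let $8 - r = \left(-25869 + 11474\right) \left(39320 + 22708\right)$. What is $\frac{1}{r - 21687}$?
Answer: $\frac{1}{892871381} \approx 1.12 \cdot 10^{-9}$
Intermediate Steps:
$r = 892893068$ ($r = 8 - \left(-25869 + 11474\right) \left(39320 + 22708\right) = 8 - \left(-14395\right) 62028 = 8 - -892893060 = 8 + 892893060 = 892893068$)
$\frac{1}{r - 21687} = \frac{1}{892893068 - 21687} = \frac{1}{892871381}$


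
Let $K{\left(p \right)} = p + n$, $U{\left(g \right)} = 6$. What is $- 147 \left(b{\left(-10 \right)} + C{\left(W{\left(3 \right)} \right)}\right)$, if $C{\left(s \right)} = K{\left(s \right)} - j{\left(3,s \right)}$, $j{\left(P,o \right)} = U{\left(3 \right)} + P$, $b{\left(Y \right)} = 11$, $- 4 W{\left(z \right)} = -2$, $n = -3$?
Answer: $\frac{147}{2} \approx 73.5$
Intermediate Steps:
$W{\left(z \right)} = \frac{1}{2}$ ($W{\left(z \right)} = \left(- \frac{1}{4}\right) \left(-2\right) = \frac{1}{2}$)
$K{\left(p \right)} = -3 + p$ ($K{\left(p \right)} = p - 3 = -3 + p$)
$j{\left(P,o \right)} = 6 + P$
$C{\left(s \right)} = -12 + s$ ($C{\left(s \right)} = \left(-3 + s\right) - \left(6 + 3\right) = \left(-3 + s\right) - 9 = -12 + s$)
$- 147 \left(b{\left(-10 \right)} + C{\left(W{\left(3 \right)} \right)}\right) = - 147 \left(11 + \left(-12 + \frac{1}{2}\right)\right) = - 147 \left(11 - \frac{23}{2}\right) = \left(-147\right) \left(- \frac{1}{2}\right) = \frac{147}{2}$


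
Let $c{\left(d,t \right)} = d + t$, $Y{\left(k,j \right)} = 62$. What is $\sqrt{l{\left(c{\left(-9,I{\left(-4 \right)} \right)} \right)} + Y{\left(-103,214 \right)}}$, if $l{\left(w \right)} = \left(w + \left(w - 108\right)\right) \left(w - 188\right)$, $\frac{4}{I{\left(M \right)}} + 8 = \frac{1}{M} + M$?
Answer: $\frac{2 \sqrt{15038669}}{49} \approx 158.28$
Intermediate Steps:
$I{\left(M \right)} = \frac{4}{-8 + M + \frac{1}{M}}$ ($I{\left(M \right)} = \frac{4}{-8 + \left(\frac{1}{M} + M\right)} = \frac{4}{-8 + \left(M + \frac{1}{M}\right)} = \frac{4}{-8 + M + \frac{1}{M}}$)
$l{\left(w \right)} = \left(-188 + w\right) \left(-108 + 2 w\right)$ ($l{\left(w \right)} = \left(w + \left(w - 108\right)\right) \left(-188 + w\right) = \left(w + \left(-108 + w\right)\right) \left(-188 + w\right) = \left(-108 + 2 w\right) \left(-188 + w\right) = \left(-188 + w\right) \left(-108 + 2 w\right)$)
$\sqrt{l{\left(c{\left(-9,I{\left(-4 \right)} \right)} \right)} + Y{\left(-103,214 \right)}} = \sqrt{\left(20304 - 484 \left(-9 + 4 \left(-4\right) \frac{1}{1 + \left(-4\right)^{2} - -32}\right) + 2 \left(-9 + 4 \left(-4\right) \frac{1}{1 + \left(-4\right)^{2} - -32}\right)^{2}\right) + 62} = \sqrt{\left(20304 - 484 \left(-9 + 4 \left(-4\right) \frac{1}{1 + 16 + 32}\right) + 2 \left(-9 + 4 \left(-4\right) \frac{1}{1 + 16 + 32}\right)^{2}\right) + 62} = \sqrt{\left(20304 - 484 \left(-9 + 4 \left(-4\right) \frac{1}{49}\right) + 2 \left(-9 + 4 \left(-4\right) \frac{1}{49}\right)^{2}\right) + 62} = \sqrt{\left(20304 - 484 \left(-9 - \frac{16}{49}\right) + 2 \left(-9 - \frac{16}{49}\right)^{2}\right) + 62} = \sqrt{\left(20304 - - \frac{221188}{49} + 2 \left(- \frac{457}{49}\right)^{2}\right) + 62} = \sqrt{\left(20304 + \frac{221188}{49} + 2 \cdot \frac{208849}{2401}\right) + 62} = \sqrt{\left(20304 + \frac{221188}{49} + \frac{417698}{2401}\right) + 62} = \sqrt{\frac{60005814}{2401} + 62} = \sqrt{\frac{60154676}{2401}} = \frac{2 \sqrt{15038669}}{49}$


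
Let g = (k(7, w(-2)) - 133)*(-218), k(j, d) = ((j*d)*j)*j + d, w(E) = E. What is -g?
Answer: -178978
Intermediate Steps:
k(j, d) = d + d*j³ (k(j, d) = ((d*j)*j)*j + d = (d*j²)*j + d = d*j³ + d = d + d*j³)
g = 178978 (g = (-2*(1 + 7³) - 133)*(-218) = (-2*(1 + 343) - 133)*(-218) = (-2*344 - 133)*(-218) = (-688 - 133)*(-218) = -821*(-218) = 178978)
-g = -1*178978 = -178978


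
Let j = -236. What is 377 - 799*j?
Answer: 188941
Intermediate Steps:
377 - 799*j = 377 - 799*(-236) = 377 + 188564 = 188941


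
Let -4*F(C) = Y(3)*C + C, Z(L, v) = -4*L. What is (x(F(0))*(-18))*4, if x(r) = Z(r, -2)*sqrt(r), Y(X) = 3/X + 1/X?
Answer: 0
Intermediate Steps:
Y(X) = 4/X (Y(X) = 3/X + 1/X = 4/X)
F(C) = -7*C/12 (F(C) = -((4/3)*C + C)/4 = -((4*(1/3))*C + C)/4 = -(4*C/3 + C)/4 = -7*C/12)
x(r) = -4*r**(3/2) (x(r) = (-4*r)*sqrt(r) = -4*r**(3/2))
(x(F(0))*(-18))*4 = (-4*(-7/12*0)**(3/2)*(-18))*4 = (-4*0**(3/2)*(-18))*4 = (-4*0*(-18))*4 = (0*(-18))*4 = 0*4 = 0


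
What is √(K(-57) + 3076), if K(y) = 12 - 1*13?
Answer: 5*√123 ≈ 55.453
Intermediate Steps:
K(y) = -1 (K(y) = 12 - 13 = -1)
√(K(-57) + 3076) = √(-1 + 3076) = √3075 = 5*√123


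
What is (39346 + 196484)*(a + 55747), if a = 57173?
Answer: 26629923600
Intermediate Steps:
(39346 + 196484)*(a + 55747) = (39346 + 196484)*(57173 + 55747) = 235830*112920 = 26629923600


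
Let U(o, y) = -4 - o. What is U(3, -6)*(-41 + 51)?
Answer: -70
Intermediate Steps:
U(3, -6)*(-41 + 51) = (-4 - 1*3)*(-41 + 51) = (-4 - 3)*10 = -7*10 = -70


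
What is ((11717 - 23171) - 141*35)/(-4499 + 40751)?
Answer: -1821/4028 ≈ -0.45209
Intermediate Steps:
((11717 - 23171) - 141*35)/(-4499 + 40751) = (-11454 - 4935)/36252 = -16389*1/36252 = -1821/4028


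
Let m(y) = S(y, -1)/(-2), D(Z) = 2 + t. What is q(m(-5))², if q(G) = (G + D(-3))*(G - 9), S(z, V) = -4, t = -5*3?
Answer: 5929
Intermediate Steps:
t = -15
D(Z) = -13 (D(Z) = 2 - 15 = -13)
m(y) = 2 (m(y) = -4/(-2) = -4*(-½) = 2)
q(G) = (-13 + G)*(-9 + G) (q(G) = (G - 13)*(G - 9) = (-13 + G)*(-9 + G))
q(m(-5))² = (117 + 2² - 22*2)² = (117 + 4 - 44)² = 77² = 5929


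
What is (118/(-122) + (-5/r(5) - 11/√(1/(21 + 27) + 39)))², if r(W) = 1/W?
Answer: 4721073456/6969433 + 139392*√5619/114253 ≈ 768.85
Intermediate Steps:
(118/(-122) + (-5/r(5) - 11/√(1/(21 + 27) + 39)))² = (118/(-122) + (-5/(1/5) - 11/√(1/(21 + 27) + 39)))² = (118*(-1/122) + (-5/⅕ - 11/√(1/48 + 39)))² = (-59/61 + (-5*5 - 11/√(1/48 + 39)))² = (-59/61 + (-25 - 11*4*√5619/1873))² = (-59/61 + (-25 - 44*√5619/1873))² = (-1584/61 - 44*√5619/1873)²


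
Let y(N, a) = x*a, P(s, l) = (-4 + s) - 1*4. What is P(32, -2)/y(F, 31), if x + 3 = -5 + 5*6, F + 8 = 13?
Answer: 12/341 ≈ 0.035191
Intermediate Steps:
F = 5 (F = -8 + 13 = 5)
P(s, l) = -8 + s (P(s, l) = (-4 + s) - 4 = -8 + s)
x = 22 (x = -3 + (-5 + 5*6) = -3 + (-5 + 30) = -3 + 25 = 22)
y(N, a) = 22*a
P(32, -2)/y(F, 31) = (-8 + 32)/((22*31)) = 24/682 = 24*(1/682) = 12/341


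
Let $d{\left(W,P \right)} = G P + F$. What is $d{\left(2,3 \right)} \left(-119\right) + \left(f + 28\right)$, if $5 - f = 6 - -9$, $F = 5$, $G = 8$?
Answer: $-3433$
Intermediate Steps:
$d{\left(W,P \right)} = 5 + 8 P$ ($d{\left(W,P \right)} = 8 P + 5 = 5 + 8 P$)
$f = -10$ ($f = 5 - \left(6 - -9\right) = 5 - \left(6 + 9\right) = 5 - 15 = -10$)
$d{\left(2,3 \right)} \left(-119\right) + \left(f + 28\right) = \left(5 + 8 \cdot 3\right) \left(-119\right) + \left(-10 + 28\right) = \left(5 + 24\right) \left(-119\right) + 18 = 29 \left(-119\right) + 18 = -3451 + 18 = -3433$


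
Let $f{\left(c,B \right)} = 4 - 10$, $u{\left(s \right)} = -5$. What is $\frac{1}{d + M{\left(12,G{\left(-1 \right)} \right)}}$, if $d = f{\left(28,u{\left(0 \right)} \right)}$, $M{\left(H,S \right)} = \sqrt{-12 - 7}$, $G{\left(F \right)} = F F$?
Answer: $- \frac{6}{55} - \frac{i \sqrt{19}}{55} \approx -0.10909 - 0.079253 i$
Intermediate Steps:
$G{\left(F \right)} = F^{2}$
$f{\left(c,B \right)} = -6$
$M{\left(H,S \right)} = i \sqrt{19}$ ($M{\left(H,S \right)} = \sqrt{-19} = i \sqrt{19}$)
$d = -6$
$\frac{1}{d + M{\left(12,G{\left(-1 \right)} \right)}} = \frac{1}{-6 + i \sqrt{19}}$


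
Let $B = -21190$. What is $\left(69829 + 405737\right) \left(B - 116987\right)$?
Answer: $-65712283182$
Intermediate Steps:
$\left(69829 + 405737\right) \left(B - 116987\right) = \left(69829 + 405737\right) \left(-21190 - 116987\right) = 475566 \left(-138177\right) = -65712283182$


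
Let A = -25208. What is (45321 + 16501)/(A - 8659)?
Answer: -61822/33867 ≈ -1.8254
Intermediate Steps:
(45321 + 16501)/(A - 8659) = (45321 + 16501)/(-25208 - 8659) = 61822/(-33867) = 61822*(-1/33867) = -61822/33867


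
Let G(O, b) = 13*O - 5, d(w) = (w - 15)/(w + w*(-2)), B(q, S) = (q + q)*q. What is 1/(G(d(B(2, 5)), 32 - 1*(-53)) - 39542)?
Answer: -8/316285 ≈ -2.5294e-5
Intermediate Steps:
B(q, S) = 2*q**2 (B(q, S) = (2*q)*q = 2*q**2)
d(w) = -(-15 + w)/w (d(w) = (-15 + w)/(w - 2*w) = (-15 + w)/((-w)) = (-15 + w)*(-1/w) = -(-15 + w)/w)
G(O, b) = -5 + 13*O
1/(G(d(B(2, 5)), 32 - 1*(-53)) - 39542) = 1/((-5 + 13*((15 - 2*2**2)/((2*2**2)))) - 39542) = 1/((-5 + 13*((15 - 2*4)/((2*4)))) - 39542) = 1/((-5 + 13*((15 - 1*8)/8)) - 39542) = 1/((-5 + 13*((15 - 8)/8)) - 39542) = 1/((-5 + 13*((1/8)*7)) - 39542) = 1/((-5 + 13*(7/8)) - 39542) = 1/((-5 + 91/8) - 39542) = 1/(51/8 - 39542) = 1/(-316285/8) = -8/316285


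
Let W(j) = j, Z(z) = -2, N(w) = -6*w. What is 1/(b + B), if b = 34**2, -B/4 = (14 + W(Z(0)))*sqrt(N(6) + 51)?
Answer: 289/325444 + 3*sqrt(15)/81361 ≈ 0.0010308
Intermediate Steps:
B = -48*sqrt(15) (B = -4*(14 - 2)*sqrt(-6*6 + 51) = -48*sqrt(-36 + 51) = -48*sqrt(15) ≈ -185.90)
b = 1156
1/(b + B) = 1/(1156 - 48*sqrt(15))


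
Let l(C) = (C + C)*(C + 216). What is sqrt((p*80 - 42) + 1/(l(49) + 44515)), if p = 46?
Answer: sqrt(18074076019035)/70485 ≈ 60.316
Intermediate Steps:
l(C) = 2*C*(216 + C) (l(C) = (2*C)*(216 + C) = 2*C*(216 + C))
sqrt((p*80 - 42) + 1/(l(49) + 44515)) = sqrt((46*80 - 42) + 1/(2*49*(216 + 49) + 44515)) = sqrt((3680 - 42) + 1/(2*49*265 + 44515)) = sqrt(3638 + 1/(25970 + 44515)) = sqrt(3638 + 1/70485) = sqrt(256424431/70485) = sqrt(18074076019035)/70485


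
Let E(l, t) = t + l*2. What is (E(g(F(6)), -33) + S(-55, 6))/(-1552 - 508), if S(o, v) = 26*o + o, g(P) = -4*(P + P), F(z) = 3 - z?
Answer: 147/206 ≈ 0.71359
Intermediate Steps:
g(P) = -8*P
S(o, v) = 27*o
E(l, t) = t + 2*l
(E(g(F(6)), -33) + S(-55, 6))/(-1552 - 508) = ((-33 + 2*(-8*(3 - 1*6))) + 27*(-55))/(-1552 - 508) = ((-33 + 2*(-8*(3 - 6))) - 1485)/(-2060) = ((-33 + 2*(-8*(-3))) - 1485)*(-1/2060) = ((-33 + 2*24) - 1485)*(-1/2060) = ((-33 + 48) - 1485)*(-1/2060) = (15 - 1485)*(-1/2060) = -1470*(-1/2060) = 147/206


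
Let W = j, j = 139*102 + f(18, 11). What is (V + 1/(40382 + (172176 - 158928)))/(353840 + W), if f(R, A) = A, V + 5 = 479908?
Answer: 25737197891/19737395270 ≈ 1.3040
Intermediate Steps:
V = 479903 (V = -5 + 479908 = 479903)
j = 14189 (j = 139*102 + 11 = 14178 + 11 = 14189)
W = 14189
(V + 1/(40382 + (172176 - 158928)))/(353840 + W) = (479903 + 1/(40382 + (172176 - 158928)))/(353840 + 14189) = (479903 + 1/(40382 + 13248))/368029 = (479903 + 1/53630)*(1/368029) = (25737197891/53630)*(1/368029) = 25737197891/19737395270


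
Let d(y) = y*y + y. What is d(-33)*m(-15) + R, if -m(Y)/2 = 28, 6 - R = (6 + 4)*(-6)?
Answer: -59070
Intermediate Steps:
R = 66 (R = 6 - (6 + 4)*(-6) = 6 - 10*(-6) = 6 - 1*(-60) = 6 + 60 = 66)
m(Y) = -56 (m(Y) = -2*28 = -56)
d(y) = y + y**2 (d(y) = y**2 + y = y + y**2)
d(-33)*m(-15) + R = -33*(1 - 33)*(-56) + 66 = -33*(-32)*(-56) + 66 = 1056*(-56) + 66 = -59136 + 66 = -59070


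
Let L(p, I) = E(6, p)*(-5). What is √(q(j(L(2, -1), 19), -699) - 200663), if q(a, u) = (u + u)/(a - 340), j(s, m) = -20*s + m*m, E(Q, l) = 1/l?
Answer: I*√1011641441/71 ≈ 447.98*I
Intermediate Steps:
E(Q, l) = 1/l
L(p, I) = -5/p
j(s, m) = m² - 20*s (j(s, m) = -20*s + m² = m² - 20*s)
q(a, u) = 2*u/(-340 + a) (q(a, u) = (2*u)/(-340 + a) = 2*u/(-340 + a))
√(q(j(L(2, -1), 19), -699) - 200663) = √(2*(-699)/(-340 + (19² - (-100)/2)) - 200663) = √(2*(-699)/(-340 + (361 - (-100)/2)) - 200663) = √(2*(-699)/(-340 + (361 - 20*(-5/2))) - 200663) = √(2*(-699)/(-340 + (361 + 50)) - 200663) = √(2*(-699)/(-340 + 411) - 200663) = √(2*(-699)/71 - 200663) = √(2*(-699)*(1/71) - 200663) = √(-1398/71 - 200663) = √(-14248471/71) = I*√1011641441/71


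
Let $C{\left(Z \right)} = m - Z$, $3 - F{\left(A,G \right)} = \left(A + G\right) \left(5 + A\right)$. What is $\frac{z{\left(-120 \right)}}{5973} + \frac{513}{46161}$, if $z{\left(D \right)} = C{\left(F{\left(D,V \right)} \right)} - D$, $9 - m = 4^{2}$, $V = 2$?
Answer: $\frac{23501727}{10211839} \approx 2.3014$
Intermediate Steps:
$m = -7$ ($m = 9 - 4^{2} = 9 - 16 = -7$)
$F{\left(A,G \right)} = 3 - \left(5 + A\right) \left(A + G\right)$ ($F{\left(A,G \right)} = 3 - \left(A + G\right) \left(5 + A\right) = 3 - \left(5 + A\right) \left(A + G\right)$)
$C{\left(Z \right)} = -7 - Z$
$z{\left(D \right)} = D^{2} + 6 D$ ($z{\left(D \right)} = \left(-7 - \left(3 - D^{2} - 5 D - 10 - D 2\right)\right) - D = \left(-7 - \left(3 - D^{2} - 5 D - 10 - 2 D\right)\right) - D = \left(-7 - \left(-7 - D^{2} - 7 D\right)\right) - D = \left(-7 + \left(7 + D^{2} + 7 D\right)\right) - D = \left(D^{2} + 7 D\right) - D = D^{2} + 6 D$)
$\frac{z{\left(-120 \right)}}{5973} + \frac{513}{46161} = \frac{\left(-120\right) \left(6 - 120\right)}{5973} + \frac{513}{46161} = \left(-120\right) \left(-114\right) \frac{1}{5973} + 513 \cdot \frac{1}{46161} = 13680 \cdot \frac{1}{5973} + \frac{57}{5129} = \frac{4560}{1991} + \frac{57}{5129} = \frac{23501727}{10211839}$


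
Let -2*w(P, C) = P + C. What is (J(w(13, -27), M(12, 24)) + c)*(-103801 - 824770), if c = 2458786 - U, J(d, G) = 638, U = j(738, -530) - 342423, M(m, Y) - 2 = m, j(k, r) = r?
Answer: -2602206013267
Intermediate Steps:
M(m, Y) = 2 + m
U = -342953 (U = -530 - 342423 = -342953)
w(P, C) = -C/2 - P/2 (w(P, C) = -(P + C)/2 = -(C + P)/2 = -C/2 - P/2)
c = 2801739 (c = 2458786 - 1*(-342953) = 2458786 + 342953 = 2801739)
(J(w(13, -27), M(12, 24)) + c)*(-103801 - 824770) = (638 + 2801739)*(-103801 - 824770) = 2802377*(-928571) = -2602206013267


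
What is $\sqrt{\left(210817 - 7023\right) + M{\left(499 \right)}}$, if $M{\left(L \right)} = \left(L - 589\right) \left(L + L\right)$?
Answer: $7 \sqrt{2326} \approx 337.6$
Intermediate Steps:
$M{\left(L \right)} = 2 L \left(-589 + L\right)$ ($M{\left(L \right)} = \left(-589 + L\right) 2 L = 2 L \left(-589 + L\right)$)
$\sqrt{\left(210817 - 7023\right) + M{\left(499 \right)}} = \sqrt{\left(210817 - 7023\right) + 2 \cdot 499 \left(-589 + 499\right)} = \sqrt{203794 + 2 \cdot 499 \left(-90\right)} = \sqrt{203794 - 89820} = \sqrt{113974} = 7 \sqrt{2326}$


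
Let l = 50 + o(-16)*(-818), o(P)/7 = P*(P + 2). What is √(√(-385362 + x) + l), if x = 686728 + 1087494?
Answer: √(-1282574 + 2*√347215) ≈ 1132.0*I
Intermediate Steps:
o(P) = 7*P*(2 + P) (o(P) = 7*(P*(P + 2)) = 7*(P*(2 + P)) = 7*P*(2 + P))
x = 1774222
l = -1282574 (l = 50 + (7*(-16)*(2 - 16))*(-818) = 50 + (7*(-16)*(-14))*(-818) = 50 + 1568*(-818) = 50 - 1282624 = -1282574)
√(√(-385362 + x) + l) = √(√(-385362 + 1774222) - 1282574) = √(√1388860 - 1282574) = √(2*√347215 - 1282574) = √(-1282574 + 2*√347215)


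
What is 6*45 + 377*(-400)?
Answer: -150530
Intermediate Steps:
6*45 + 377*(-400) = 270 - 150800 = -150530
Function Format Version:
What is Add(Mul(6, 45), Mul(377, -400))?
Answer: -150530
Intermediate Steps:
Add(Mul(6, 45), Mul(377, -400)) = Add(270, -150800) = -150530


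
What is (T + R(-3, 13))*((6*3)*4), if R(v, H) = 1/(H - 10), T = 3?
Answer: 240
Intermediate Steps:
R(v, H) = 1/(-10 + H)
(T + R(-3, 13))*((6*3)*4) = (3 + 1/(-10 + 13))*((6*3)*4) = (3 + 1/3)*(18*4) = (3 + 1/3)*72 = (10/3)*72 = 240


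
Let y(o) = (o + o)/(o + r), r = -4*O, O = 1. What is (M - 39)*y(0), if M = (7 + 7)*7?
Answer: 0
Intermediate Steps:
r = -4 (r = -4*1 = -4)
M = 98 (M = 14*7 = 98)
y(o) = 2*o/(-4 + o) (y(o) = (o + o)/(o - 4) = (2*o)/(-4 + o) = 2*o/(-4 + o))
(M - 39)*y(0) = (98 - 39)*(2*0/(-4 + 0)) = 59*(2*0/(-4)) = 59*(2*0*(-¼)) = 59*0 = 0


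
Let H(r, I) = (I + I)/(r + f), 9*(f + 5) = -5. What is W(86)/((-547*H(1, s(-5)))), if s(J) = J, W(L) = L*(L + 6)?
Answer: -162196/24615 ≈ -6.5893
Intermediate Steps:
W(L) = L*(6 + L)
f = -50/9 (f = -5 + (1/9)*(-5) = -5 - 5/9 = -50/9 ≈ -5.5556)
H(r, I) = 2*I/(-50/9 + r) (H(r, I) = (I + I)/(r - 50/9) = (2*I)/(-50/9 + r) = 2*I/(-50/9 + r))
W(86)/((-547*H(1, s(-5)))) = (86*(6 + 86))/((-9846*(-5)/(-50 + 9*1))) = (86*92)/((-9846*(-5)/(-50 + 9))) = 7912/((-9846*(-5)/(-41))) = 7912/((-9846*(-5)*(-1)/41)) = 7912/((-547*90/41)) = 7912/(-49230/41) = 7912*(-41/49230) = -162196/24615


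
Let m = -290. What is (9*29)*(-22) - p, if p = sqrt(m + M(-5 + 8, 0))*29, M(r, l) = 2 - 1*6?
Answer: -5742 - 203*I*sqrt(6) ≈ -5742.0 - 497.25*I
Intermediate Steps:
M(r, l) = -4 (M(r, l) = 2 - 6 = -4)
p = 203*I*sqrt(6) (p = sqrt(-290 - 4)*29 = sqrt(-294)*29 = (7*I*sqrt(6))*29 = 203*I*sqrt(6) ≈ 497.25*I)
(9*29)*(-22) - p = (9*29)*(-22) - 203*I*sqrt(6) = 261*(-22) - 203*I*sqrt(6) = -5742 - 203*I*sqrt(6)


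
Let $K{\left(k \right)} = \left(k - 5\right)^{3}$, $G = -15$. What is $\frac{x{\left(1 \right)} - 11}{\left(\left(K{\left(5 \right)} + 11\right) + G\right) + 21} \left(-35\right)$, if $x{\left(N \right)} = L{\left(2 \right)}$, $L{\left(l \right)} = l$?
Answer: $\frac{315}{17} \approx 18.529$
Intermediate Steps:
$x{\left(N \right)} = 2$
$K{\left(k \right)} = \left(-5 + k\right)^{3}$
$\frac{x{\left(1 \right)} - 11}{\left(\left(K{\left(5 \right)} + 11\right) + G\right) + 21} \left(-35\right) = \frac{2 - 11}{\left(\left(\left(-5 + 5\right)^{3} + 11\right) - 15\right) + 21} \left(-35\right) = \frac{2 - 11}{\left(\left(0^{3} + 11\right) - 15\right) + 21} \left(-35\right) = - \frac{9}{\left(\left(0 + 11\right) - 15\right) + 21} \left(-35\right) = - \frac{9}{\left(11 - 15\right) + 21} \left(-35\right) = - \frac{9}{-4 + 21} \left(-35\right) = - \frac{9}{17} \left(-35\right) = \left(-9\right) \frac{1}{17} \left(-35\right) = \left(- \frac{9}{17}\right) \left(-35\right) = \frac{315}{17}$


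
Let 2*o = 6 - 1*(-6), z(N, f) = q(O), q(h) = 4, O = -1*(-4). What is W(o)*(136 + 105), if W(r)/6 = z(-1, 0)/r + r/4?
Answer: 3133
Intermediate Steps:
O = 4
z(N, f) = 4
o = 6 (o = (6 - 1*(-6))/2 = (6 + 6)/2 = (½)*12 = 6)
W(r) = 24/r + 3*r/2 (W(r) = 6*(4/r + r/4) = 24/r + 3*r/2)
W(o)*(136 + 105) = (24/6 + (3/2)*6)*(136 + 105) = (24*(⅙) + 9)*241 = (4 + 9)*241 = 13*241 = 3133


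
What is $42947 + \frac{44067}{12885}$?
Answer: $\frac{184472054}{4295} \approx 42950.0$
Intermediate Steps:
$42947 + \frac{44067}{12885} = 42947 + 44067 \cdot \frac{1}{12885} = 42947 + \frac{14689}{4295} = \frac{184472054}{4295}$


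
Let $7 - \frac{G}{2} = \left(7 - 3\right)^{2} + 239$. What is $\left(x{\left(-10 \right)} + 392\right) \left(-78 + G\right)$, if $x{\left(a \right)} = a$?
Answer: $-219268$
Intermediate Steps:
$G = -496$ ($G = 14 - 2 \left(\left(7 - 3\right)^{2} + 239\right) = 14 - 2 \left(4^{2} + 239\right) = 14 - 2 \left(16 + 239\right) = 14 - 510 = -496$)
$\left(x{\left(-10 \right)} + 392\right) \left(-78 + G\right) = \left(-10 + 392\right) \left(-78 - 496\right) = 382 \left(-574\right) = -219268$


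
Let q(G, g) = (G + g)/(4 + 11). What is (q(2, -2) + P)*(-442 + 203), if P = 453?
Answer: -108267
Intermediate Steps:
q(G, g) = G/15 + g/15 (q(G, g) = (G + g)/15 = (G + g)*(1/15) = G/15 + g/15)
(q(2, -2) + P)*(-442 + 203) = (((1/15)*2 + (1/15)*(-2)) + 453)*(-442 + 203) = ((2/15 - 2/15) + 453)*(-239) = (0 + 453)*(-239) = 453*(-239) = -108267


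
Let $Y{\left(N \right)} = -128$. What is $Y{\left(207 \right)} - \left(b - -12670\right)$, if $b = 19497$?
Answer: $-32295$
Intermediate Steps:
$Y{\left(207 \right)} - \left(b - -12670\right) = -128 - \left(19497 - -12670\right) = -128 - \left(19497 + 12670\right) = -128 - 32167 = -32295$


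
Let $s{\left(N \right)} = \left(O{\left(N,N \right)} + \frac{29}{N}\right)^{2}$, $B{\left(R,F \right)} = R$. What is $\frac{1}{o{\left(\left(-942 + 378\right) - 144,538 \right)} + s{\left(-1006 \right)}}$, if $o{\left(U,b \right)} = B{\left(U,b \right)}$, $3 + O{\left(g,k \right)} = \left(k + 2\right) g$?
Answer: $\frac{1012036}{1032420794964201921} \approx 9.8026 \cdot 10^{-13}$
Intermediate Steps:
$O{\left(g,k \right)} = -3 + g \left(2 + k\right)$ ($O{\left(g,k \right)} = -3 + \left(k + 2\right) g = -3 + \left(2 + k\right) g = -3 + g \left(2 + k\right)$)
$s{\left(N \right)} = \left(-3 + N^{2} + 2 N + \frac{29}{N}\right)^{2}$ ($s{\left(N \right)} = \left(\left(-3 + 2 N + N N\right) + \frac{29}{N}\right)^{2} = \left(\left(-3 + 2 N + N^{2}\right) + \frac{29}{N}\right)^{2} = \left(\left(-3 + N^{2} + 2 N\right) + \frac{29}{N}\right)^{2} = \left(-3 + N^{2} + 2 N + \frac{29}{N}\right)^{2}$)
$o{\left(U,b \right)} = U$
$\frac{1}{o{\left(\left(-942 + 378\right) - 144,538 \right)} + s{\left(-1006 \right)}} = \frac{1}{\left(\left(-942 + 378\right) - 144\right) + \frac{\left(29 - 1006 \left(-3 + \left(-1006\right)^{2} + 2 \left(-1006\right)\right)\right)^{2}}{1012036}} = \frac{1}{\left(-564 - 144\right) + \frac{\left(29 - 1006 \left(-3 + 1012036 - 2012\right)\right)^{2}}{1012036}} = \frac{1}{-708 + \frac{\left(29 - 1016081126\right)^{2}}{1012036}} = \frac{1}{-708 + \frac{\left(-1016081097\right)^{2}}{1012036}} = \frac{1}{-708 + \frac{1}{1012036} \cdot 1032420795680723409} = \frac{1}{-708 + \frac{1032420795680723409}{1012036}} = \frac{1}{\frac{1032420794964201921}{1012036}} = \frac{1012036}{1032420794964201921}$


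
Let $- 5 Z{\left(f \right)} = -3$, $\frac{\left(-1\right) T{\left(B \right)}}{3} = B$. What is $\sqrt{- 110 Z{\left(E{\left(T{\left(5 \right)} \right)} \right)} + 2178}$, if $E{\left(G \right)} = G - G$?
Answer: $8 \sqrt{33} \approx 45.956$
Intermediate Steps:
$T{\left(B \right)} = - 3 B$
$E{\left(G \right)} = 0$
$Z{\left(f \right)} = \frac{3}{5}$ ($Z{\left(f \right)} = \left(- \frac{1}{5}\right) \left(-3\right) = \frac{3}{5}$)
$\sqrt{- 110 Z{\left(E{\left(T{\left(5 \right)} \right)} \right)} + 2178} = \sqrt{\left(-110\right) \frac{3}{5} + 2178} = \sqrt{-66 + 2178} = \sqrt{2112} = 8 \sqrt{33}$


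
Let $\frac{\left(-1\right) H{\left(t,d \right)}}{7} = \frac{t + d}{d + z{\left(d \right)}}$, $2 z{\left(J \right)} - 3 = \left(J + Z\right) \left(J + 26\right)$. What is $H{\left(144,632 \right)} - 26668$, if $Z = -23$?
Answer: $- \frac{1531464788}{57427} \approx -26668.0$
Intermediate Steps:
$z{\left(J \right)} = \frac{3}{2} + \frac{\left(-23 + J\right) \left(26 + J\right)}{2}$ ($z{\left(J \right)} = \frac{3}{2} + \frac{\left(J - 23\right) \left(J + 26\right)}{2} = \frac{3}{2} + \frac{\left(-23 + J\right) \left(26 + J\right)}{2}$)
$H{\left(t,d \right)} = - \frac{7 \left(d + t\right)}{- \frac{595}{2} + \frac{d^{2}}{2} + \frac{5 d}{2}}$ ($H{\left(t,d \right)} = - 7 \frac{t + d}{d + \left(- \frac{595}{2} + \frac{d^{2}}{2} + \frac{3 d}{2}\right)} = - 7 \frac{d + t}{- \frac{595}{2} + \frac{d^{2}}{2} + \frac{5 d}{2}} = - \frac{7 \left(d + t\right)}{- \frac{595}{2} + \frac{d^{2}}{2} + \frac{5 d}{2}}$)
$H{\left(144,632 \right)} - 26668 = \frac{14 \left(\left(-1\right) 632 - 144\right)}{-595 + 632^{2} + 5 \cdot 632} - 26668 = \frac{14 \left(-632 - 144\right)}{-595 + 399424 + 3160} - 26668 = 14 \cdot \frac{1}{401989} \left(-776\right) - 26668 = - \frac{1552}{57427} - 26668 = - \frac{1531464788}{57427}$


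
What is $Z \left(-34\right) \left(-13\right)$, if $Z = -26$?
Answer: $-11492$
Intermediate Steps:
$Z \left(-34\right) \left(-13\right) = \left(-26\right) \left(-34\right) \left(-13\right) = 884 \left(-13\right) = -11492$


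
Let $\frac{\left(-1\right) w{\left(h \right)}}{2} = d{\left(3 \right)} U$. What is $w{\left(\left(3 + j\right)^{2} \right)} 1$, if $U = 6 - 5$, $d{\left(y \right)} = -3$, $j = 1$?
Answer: $6$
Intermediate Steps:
$U = 1$
$w{\left(h \right)} = 6$ ($w{\left(h \right)} = - 2 \left(\left(-3\right) 1\right) = \left(-2\right) \left(-3\right) = 6$)
$w{\left(\left(3 + j\right)^{2} \right)} 1 = 6 \cdot 1 = 6$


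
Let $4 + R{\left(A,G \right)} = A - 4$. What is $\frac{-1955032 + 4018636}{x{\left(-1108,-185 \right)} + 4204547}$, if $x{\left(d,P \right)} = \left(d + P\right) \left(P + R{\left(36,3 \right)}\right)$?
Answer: $\frac{515901}{1101887} \approx 0.4682$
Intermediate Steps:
$R{\left(A,G \right)} = -8 + A$ ($R{\left(A,G \right)} = -4 + \left(A - 4\right) = -4 + \left(-4 + A\right) = -8 + A$)
$x{\left(d,P \right)} = \left(28 + P\right) \left(P + d\right)$ ($x{\left(d,P \right)} = \left(d + P\right) \left(P + \left(-8 + 36\right)\right) = \left(P + d\right) \left(P + 28\right) = \left(P + d\right) \left(28 + P\right) = \left(28 + P\right) \left(P + d\right)$)
$\frac{-1955032 + 4018636}{x{\left(-1108,-185 \right)} + 4204547} = \frac{-1955032 + 4018636}{\left(\left(-185\right)^{2} + 28 \left(-185\right) + 28 \left(-1108\right) - -204980\right) + 4204547} = \frac{2063604}{\left(34225 - 5180 - 31024 + 204980\right) + 4204547} = \frac{2063604}{203001 + 4204547} = \frac{2063604}{4407548} = 2063604 \cdot \frac{1}{4407548} = \frac{515901}{1101887}$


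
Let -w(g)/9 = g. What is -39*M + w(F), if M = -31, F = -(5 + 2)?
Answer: 1272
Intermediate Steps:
F = -7 (F = -1*7 = -7)
w(g) = -9*g
-39*M + w(F) = -39*(-31) - 9*(-7) = 1209 + 63 = 1272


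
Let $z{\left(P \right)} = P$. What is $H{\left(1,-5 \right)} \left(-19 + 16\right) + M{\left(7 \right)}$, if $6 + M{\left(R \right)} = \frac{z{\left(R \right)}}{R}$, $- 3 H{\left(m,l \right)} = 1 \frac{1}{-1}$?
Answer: $-6$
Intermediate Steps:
$H{\left(m,l \right)} = \frac{1}{3}$ ($H{\left(m,l \right)} = - \frac{1 \frac{1}{-1}}{3} = - \frac{1 \left(-1\right)}{3} = \left(- \frac{1}{3}\right) \left(-1\right) = \frac{1}{3}$)
$M{\left(R \right)} = -5$ ($M{\left(R \right)} = -6 + \frac{R}{R} = -6 + 1 = -5$)
$H{\left(1,-5 \right)} \left(-19 + 16\right) + M{\left(7 \right)} = \frac{-19 + 16}{3} - 5 = \frac{1}{3} \left(-3\right) - 5 = -1 - 5 = -6$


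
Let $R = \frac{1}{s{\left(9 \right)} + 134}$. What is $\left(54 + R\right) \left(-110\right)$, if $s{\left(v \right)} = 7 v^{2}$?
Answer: $- \frac{4164050}{701} \approx -5940.2$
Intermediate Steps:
$R = \frac{1}{701}$ ($R = \frac{1}{7 \cdot 9^{2} + 134} = \frac{1}{7 \cdot 81 + 134} = \frac{1}{567 + 134} = \frac{1}{701} \approx 0.0014265$)
$\left(54 + R\right) \left(-110\right) = \left(54 + \frac{1}{701}\right) \left(-110\right) = \frac{37855}{701} \left(-110\right) = - \frac{4164050}{701}$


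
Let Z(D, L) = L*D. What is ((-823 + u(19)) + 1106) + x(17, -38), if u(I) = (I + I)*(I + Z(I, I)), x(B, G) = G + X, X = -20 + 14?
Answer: 14679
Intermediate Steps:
X = -6
x(B, G) = -6 + G (x(B, G) = G - 6 = -6 + G)
Z(D, L) = D*L
u(I) = 2*I*(I + I²) (u(I) = (I + I)*(I + I*I) = (2*I)*(I + I²) = 2*I*(I + I²))
((-823 + u(19)) + 1106) + x(17, -38) = ((-823 + 2*19²*(1 + 19)) + 1106) + (-6 - 38) = ((-823 + 2*361*20) + 1106) - 44 = ((-823 + 14440) + 1106) - 44 = (13617 + 1106) - 44 = 14723 - 44 = 14679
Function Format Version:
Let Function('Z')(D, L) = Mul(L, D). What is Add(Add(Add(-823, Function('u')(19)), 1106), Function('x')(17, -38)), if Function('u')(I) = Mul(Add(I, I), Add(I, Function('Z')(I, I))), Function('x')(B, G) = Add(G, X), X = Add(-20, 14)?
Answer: 14679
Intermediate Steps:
X = -6
Function('x')(B, G) = Add(-6, G) (Function('x')(B, G) = Add(G, -6) = Add(-6, G))
Function('Z')(D, L) = Mul(D, L)
Function('u')(I) = Mul(2, I, Add(I, Pow(I, 2))) (Function('u')(I) = Mul(Add(I, I), Add(I, Mul(I, I))) = Mul(Mul(2, I), Add(I, Pow(I, 2))) = Mul(2, I, Add(I, Pow(I, 2))))
Add(Add(Add(-823, Function('u')(19)), 1106), Function('x')(17, -38)) = Add(Add(Add(-823, Mul(2, Pow(19, 2), Add(1, 19))), 1106), Add(-6, -38)) = Add(Add(Add(-823, Mul(2, 361, 20)), 1106), -44) = Add(Add(Add(-823, 14440), 1106), -44) = Add(Add(13617, 1106), -44) = Add(14723, -44) = 14679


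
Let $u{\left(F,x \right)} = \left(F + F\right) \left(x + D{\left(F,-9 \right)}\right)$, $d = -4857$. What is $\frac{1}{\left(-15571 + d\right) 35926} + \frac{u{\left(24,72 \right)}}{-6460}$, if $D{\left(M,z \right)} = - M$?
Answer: $- \frac{422724286543}{1185242569720} \approx -0.35666$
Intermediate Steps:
$u{\left(F,x \right)} = 2 F \left(x - F\right)$ ($u{\left(F,x \right)} = \left(F + F\right) \left(x - F\right) = 2 F \left(x - F\right)$)
$\frac{1}{\left(-15571 + d\right) 35926} + \frac{u{\left(24,72 \right)}}{-6460} = \frac{1}{\left(-15571 - 4857\right) 35926} + \frac{2 \cdot 24 \left(72 - 24\right)}{-6460} = \frac{1}{-20428} \cdot \frac{1}{35926} + 2 \cdot 24 \left(72 - 24\right) \left(- \frac{1}{6460}\right) = \left(- \frac{1}{20428}\right) \frac{1}{35926} + 2 \cdot 24 \cdot 48 \left(- \frac{1}{6460}\right) = - \frac{1}{733896328} + 2304 \left(- \frac{1}{6460}\right) = - \frac{1}{733896328} - \frac{576}{1615} = - \frac{422724286543}{1185242569720}$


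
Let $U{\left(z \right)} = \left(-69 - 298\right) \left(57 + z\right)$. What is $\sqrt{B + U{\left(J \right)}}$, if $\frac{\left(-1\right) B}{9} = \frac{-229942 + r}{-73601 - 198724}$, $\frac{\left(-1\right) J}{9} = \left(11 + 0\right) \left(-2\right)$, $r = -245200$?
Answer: $\frac{3 i \sqrt{3427907600159}}{18155} \approx 305.94 i$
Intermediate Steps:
$J = 198$ ($J = - 9 \left(11 + 0\right) \left(-2\right) = - 9 \cdot 11 \left(-2\right) = \left(-9\right) \left(-22\right) = 198$)
$B = - \frac{1425426}{90775}$ ($B = - 9 \frac{-229942 - 245200}{-73601 - 198724} = - 9 \left(- \frac{475142}{-272325}\right) = - 9 \left(\left(-475142\right) \left(- \frac{1}{272325}\right)\right) = \left(-9\right) \frac{475142}{272325} = - \frac{1425426}{90775} \approx -15.703$)
$U{\left(z \right)} = -20919 - 367 z$ ($U{\left(z \right)} = - 367 \left(57 + z\right) = -20919 - 367 z$)
$\sqrt{B + U{\left(J \right)}} = \sqrt{- \frac{1425426}{90775} - 93585} = \sqrt{- \frac{8496603801}{90775}} = \frac{3 i \sqrt{3427907600159}}{18155}$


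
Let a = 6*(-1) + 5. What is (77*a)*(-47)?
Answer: 3619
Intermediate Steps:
a = -1 (a = -6 + 5 = -1)
(77*a)*(-47) = (77*(-1))*(-47) = -77*(-47) = 3619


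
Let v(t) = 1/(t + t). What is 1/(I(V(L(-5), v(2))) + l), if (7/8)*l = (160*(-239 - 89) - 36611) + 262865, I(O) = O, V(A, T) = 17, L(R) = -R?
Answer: 7/1390311 ≈ 5.0348e-6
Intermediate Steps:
v(t) = 1/(2*t)
l = 1390192/7 (l = 8*((160*(-239 - 89) - 36611) + 262865)/7 = 8*((160*(-328) - 36611) + 262865)/7 = 8*((-52480 - 36611) + 262865)/7 = 8*(-89091 + 262865)/7 = (8/7)*173774 = 1390192/7 ≈ 1.9860e+5)
1/(I(V(L(-5), v(2))) + l) = 1/(17 + 1390192/7) = 1/(1390311/7) = 7/1390311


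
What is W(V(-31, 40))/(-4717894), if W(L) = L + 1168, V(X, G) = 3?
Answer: -1171/4717894 ≈ -0.00024820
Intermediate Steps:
W(L) = 1168 + L
W(V(-31, 40))/(-4717894) = (1168 + 3)/(-4717894) = 1171*(-1/4717894) = -1171/4717894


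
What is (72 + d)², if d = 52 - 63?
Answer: 3721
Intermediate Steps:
d = -11
(72 + d)² = (72 - 11)² = 61² = 3721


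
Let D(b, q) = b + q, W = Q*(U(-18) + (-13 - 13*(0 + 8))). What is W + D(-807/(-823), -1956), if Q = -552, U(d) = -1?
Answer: 51997947/823 ≈ 63181.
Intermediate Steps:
W = 65136 (W = -552*(-1 + (-13 - 13*(0 + 8))) = -552*(-1 + (-13 - 13*8)) = -552*(-1 + (-13 - 104)) = -552*(-1 - 117) = -552*(-118) = 65136)
W + D(-807/(-823), -1956) = 65136 + (-807/(-823) - 1956) = 65136 + (-807*(-1/823) - 1956) = 65136 + (807/823 - 1956) = 65136 - 1608981/823 = 51997947/823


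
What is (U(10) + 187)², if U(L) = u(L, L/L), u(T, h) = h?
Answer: 35344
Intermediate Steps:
U(L) = 1 (U(L) = L/L = 1)
(U(10) + 187)² = (1 + 187)² = 188² = 35344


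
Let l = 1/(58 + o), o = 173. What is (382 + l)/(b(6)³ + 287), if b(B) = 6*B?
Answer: 88243/10843833 ≈ 0.0081376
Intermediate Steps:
l = 1/231 (l = 1/(58 + 173) = 1/231 ≈ 0.0043290)
(382 + l)/(b(6)³ + 287) = (382 + 1/231)/((6*6)³ + 287) = 88243/(231*(36³ + 287)) = 88243/(231*(46656 + 287)) = (88243/231)/46943 = (88243/231)*(1/46943) = 88243/10843833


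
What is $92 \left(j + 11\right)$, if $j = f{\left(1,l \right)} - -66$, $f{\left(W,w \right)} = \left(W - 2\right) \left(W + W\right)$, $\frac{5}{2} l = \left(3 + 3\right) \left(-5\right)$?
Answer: $6900$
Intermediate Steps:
$l = -12$ ($l = \frac{2 \left(3 + 3\right) \left(-5\right)}{5} = \frac{2 \cdot 6 \left(-5\right)}{5} = \frac{2}{5} \left(-30\right) = -12$)
$f{\left(W,w \right)} = 2 W \left(-2 + W\right)$ ($f{\left(W,w \right)} = \left(-2 + W\right) 2 W = 2 W \left(-2 + W\right)$)
$j = 64$ ($j = 2 \cdot 1 \left(-2 + 1\right) - -66 = 2 \cdot 1 \left(-1\right) + 66 = -2 + 66 = 64$)
$92 \left(j + 11\right) = 92 \left(64 + 11\right) = 92 \cdot 75 = 6900$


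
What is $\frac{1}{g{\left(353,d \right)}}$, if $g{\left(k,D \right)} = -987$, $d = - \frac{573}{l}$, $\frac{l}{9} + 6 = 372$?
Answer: $- \frac{1}{987} \approx -0.0010132$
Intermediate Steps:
$l = 3294$ ($l = -54 + 9 \cdot 372 = -54 + 3348 = 3294$)
$d = - \frac{191}{1098}$ ($d = - \frac{573}{3294} = \left(-573\right) \frac{1}{3294} = - \frac{191}{1098} \approx -0.17395$)
$\frac{1}{g{\left(353,d \right)}} = \frac{1}{-987} = - \frac{1}{987}$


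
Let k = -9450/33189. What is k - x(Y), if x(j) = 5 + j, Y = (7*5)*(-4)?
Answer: 1490355/11063 ≈ 134.72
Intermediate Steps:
Y = -140 (Y = 35*(-4) = -140)
k = -3150/11063 (k = -9450*1/33189 = -3150/11063 ≈ -0.28473)
k - x(Y) = -3150/11063 - (5 - 140) = -3150/11063 - 1*(-135) = -3150/11063 + 135 = 1490355/11063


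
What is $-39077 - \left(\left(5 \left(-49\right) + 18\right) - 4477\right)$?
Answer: $-34373$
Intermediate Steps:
$-39077 - \left(\left(5 \left(-49\right) + 18\right) - 4477\right) = -39077 - \left(\left(-245 + 18\right) - 4477\right) = -39077 - \left(-227 - 4477\right) = -39077 - -4704 = -39077 + 4704 = -34373$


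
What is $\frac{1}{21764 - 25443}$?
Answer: $- \frac{1}{3679} \approx -0.00027181$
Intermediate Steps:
$\frac{1}{21764 - 25443} = \frac{1}{-3679} = - \frac{1}{3679}$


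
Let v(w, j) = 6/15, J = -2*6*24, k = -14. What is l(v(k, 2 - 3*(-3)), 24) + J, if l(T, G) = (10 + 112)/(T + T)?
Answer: -271/2 ≈ -135.50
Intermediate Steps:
J = -288 (J = -12*24 = -288)
v(w, j) = ⅖ (v(w, j) = 6*(1/15) = ⅖)
l(T, G) = 61/T (l(T, G) = 122/((2*T)) = 122*(1/(2*T)) = 61/T)
l(v(k, 2 - 3*(-3)), 24) + J = 61/(⅖) - 288 = 61*(5/2) - 288 = 305/2 - 288 = -271/2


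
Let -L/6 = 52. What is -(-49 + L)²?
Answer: -130321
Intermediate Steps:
L = -312 (L = -6*52 = -312)
-(-49 + L)² = -(-49 - 312)² = -1*(-361)² = -1*130321 = -130321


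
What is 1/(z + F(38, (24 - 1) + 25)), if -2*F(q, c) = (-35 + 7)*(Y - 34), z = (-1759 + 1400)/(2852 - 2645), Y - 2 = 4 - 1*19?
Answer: -207/136565 ≈ -0.0015158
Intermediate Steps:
Y = -13 (Y = 2 + (4 - 1*19) = 2 + (4 - 19) = 2 - 15 = -13)
z = -359/207 ≈ -1.7343
F(q, c) = -658 (F(q, c) = -(-35 + 7)*(-13 - 34)/2 = -(-14)*(-47) = -½*1316 = -658)
1/(z + F(38, (24 - 1) + 25)) = 1/(-359/207 - 658) = 1/(-136565/207) = -207/136565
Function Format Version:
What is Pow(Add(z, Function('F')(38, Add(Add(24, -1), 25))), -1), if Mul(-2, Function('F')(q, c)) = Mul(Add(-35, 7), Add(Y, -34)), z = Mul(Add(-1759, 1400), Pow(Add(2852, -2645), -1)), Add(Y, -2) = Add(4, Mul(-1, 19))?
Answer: Rational(-207, 136565) ≈ -0.0015158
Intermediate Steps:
Y = -13 (Y = Add(2, Add(4, Mul(-1, 19))) = Add(2, Add(4, -19)) = Add(2, -15) = -13)
z = Rational(-359, 207) (z = Mul(-359, Pow(207, -1)) = Mul(-359, Rational(1, 207)) = Rational(-359, 207) ≈ -1.7343)
Function('F')(q, c) = -658 (Function('F')(q, c) = Mul(Rational(-1, 2), Mul(Add(-35, 7), Add(-13, -34))) = Mul(Rational(-1, 2), Mul(-28, -47)) = Mul(Rational(-1, 2), 1316) = -658)
Pow(Add(z, Function('F')(38, Add(Add(24, -1), 25))), -1) = Pow(Add(Rational(-359, 207), -658), -1) = Pow(Rational(-136565, 207), -1) = Rational(-207, 136565)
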